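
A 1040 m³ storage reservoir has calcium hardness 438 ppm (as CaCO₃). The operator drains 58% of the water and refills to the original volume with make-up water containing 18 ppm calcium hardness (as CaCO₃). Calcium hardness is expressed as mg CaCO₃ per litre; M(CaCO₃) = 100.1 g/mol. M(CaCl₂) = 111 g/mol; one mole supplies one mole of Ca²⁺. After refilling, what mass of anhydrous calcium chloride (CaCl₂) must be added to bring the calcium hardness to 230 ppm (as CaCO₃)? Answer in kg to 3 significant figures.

41.1 kg

Volume: 1040 m³ = 1,040,000 L.
After draining 58% and refilling: 438 × 0.42 + 18 × 0.58 = 194.4 ppm.
Deficit to target: 230 − 194.4 = 35.6 mg/L.
As CaCO₃: 35.6 mg/L × 1,040,000 L = 37,020 g; ÷ 100.1 = 369.9 mol Ca²⁺.
Mass: 369.9 × 111 = 41,060 g.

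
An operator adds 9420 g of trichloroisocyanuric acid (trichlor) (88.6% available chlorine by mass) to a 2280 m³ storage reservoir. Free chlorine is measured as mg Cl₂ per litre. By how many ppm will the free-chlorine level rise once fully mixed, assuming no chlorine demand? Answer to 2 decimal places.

3.66 ppm

Volume: 2280 m³ = 2,280,000 L.
Available chlorine delivered: 9420 g × 0.886 = 8346 g as Cl₂.
Concentration rise: 8346 g / 2,280,000 L = 3.661 mg/L = 3.66 ppm.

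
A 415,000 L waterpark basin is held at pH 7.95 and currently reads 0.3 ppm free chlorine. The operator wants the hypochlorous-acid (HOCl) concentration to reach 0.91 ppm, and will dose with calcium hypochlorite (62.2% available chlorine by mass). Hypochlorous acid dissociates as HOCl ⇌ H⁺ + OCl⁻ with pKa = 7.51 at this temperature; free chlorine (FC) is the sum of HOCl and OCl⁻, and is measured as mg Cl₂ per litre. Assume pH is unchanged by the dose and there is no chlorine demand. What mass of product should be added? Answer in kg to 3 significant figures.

2.08 kg

[OCl⁻]/[HOCl] = 10^(pH − pKa) = 10^(7.95 − 7.51) = 2.754; fraction as HOCl = 1/(1 + 2.754) = 0.2664.
Free chlorine required for 0.91 ppm HOCl: 0.91 / 0.2664 = 3.416 ppm.
FC to add: 3.416 − 0.3 = 3.116 mg/L as Cl₂.
Cl₂ equivalent: 3.116 mg/L × 415,000 L = 1293 g.
Product at 62.2% available Cl: 1293 / 0.622 = 2079 g.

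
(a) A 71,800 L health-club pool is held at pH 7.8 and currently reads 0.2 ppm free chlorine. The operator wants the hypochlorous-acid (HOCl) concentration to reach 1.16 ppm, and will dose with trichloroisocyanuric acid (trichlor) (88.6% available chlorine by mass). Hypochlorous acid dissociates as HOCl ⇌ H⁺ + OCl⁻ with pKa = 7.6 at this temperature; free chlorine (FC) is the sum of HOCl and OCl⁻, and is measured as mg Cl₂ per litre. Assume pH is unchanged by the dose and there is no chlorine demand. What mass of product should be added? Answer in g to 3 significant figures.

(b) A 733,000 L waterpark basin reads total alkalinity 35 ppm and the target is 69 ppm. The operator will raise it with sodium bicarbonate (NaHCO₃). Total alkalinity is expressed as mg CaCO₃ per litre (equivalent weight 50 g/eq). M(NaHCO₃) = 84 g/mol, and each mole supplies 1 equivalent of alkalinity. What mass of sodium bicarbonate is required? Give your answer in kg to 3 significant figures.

(a) 227 g; (b) 41.9 kg

(a) [OCl⁻]/[HOCl] = 10^(pH − pKa) = 10^(7.8 − 7.6) = 1.585; fraction as HOCl = 1/(1 + 1.585) = 0.3869.
(a) Free chlorine required for 1.16 ppm HOCl: 1.16 / 0.3869 = 2.998 ppm.
(a) FC to add: 2.998 − 0.2 = 2.798 mg/L as Cl₂.
(a) Cl₂ equivalent: 2.798 mg/L × 71,800 L = 200.9 g.
(a) Product at 88.6% available Cl: 200.9 / 0.886 = 226.8 g.

(b) Alkalinity to add: (69 − 35) = 34 mg/L as CaCO₃ × 733,000 L = 24,920 g as CaCO₃.
(b) Equivalents: 24,920 g ÷ 50 g/eq = 498.4 eq.
(b) NaHCO₃ supplies 1 eq per mole → 498.4 mol.
(b) Mass: 498.4 mol × 84 g/mol = 41,870 g.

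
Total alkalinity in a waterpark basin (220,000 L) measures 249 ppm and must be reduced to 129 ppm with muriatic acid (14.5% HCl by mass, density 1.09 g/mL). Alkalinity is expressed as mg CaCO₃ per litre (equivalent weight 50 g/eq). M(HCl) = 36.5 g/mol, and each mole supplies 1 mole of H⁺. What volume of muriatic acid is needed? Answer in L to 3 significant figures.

Alkalinity to neutralize: (249 − 129) = 120 mg/L as CaCO₃ × 220,000 L = 26,400 g as CaCO₃.
Equivalents of H⁺ required: 26,400 ÷ 50 g/eq = 528 eq = 528 mol HCl.
Mass of HCl: 528 × 36.5 = 19,270 g.
Mass of 14.5% solution: 19,270 / 0.145 = 132,900 g.
Volume: 132,900 g ÷ 1.09 g/mL = 121,900 mL.

122 L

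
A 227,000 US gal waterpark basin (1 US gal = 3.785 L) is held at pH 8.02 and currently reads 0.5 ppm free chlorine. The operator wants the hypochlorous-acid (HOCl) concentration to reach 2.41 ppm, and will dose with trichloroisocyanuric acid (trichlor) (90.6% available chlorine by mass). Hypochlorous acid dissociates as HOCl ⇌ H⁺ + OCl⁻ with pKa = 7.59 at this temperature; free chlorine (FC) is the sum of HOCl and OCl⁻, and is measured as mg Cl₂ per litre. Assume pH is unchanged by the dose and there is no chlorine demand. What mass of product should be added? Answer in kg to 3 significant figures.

Volume: 227,000 US gal × 3.785 L/gal = 859,195 L.
[OCl⁻]/[HOCl] = 10^(pH − pKa) = 10^(8.02 − 7.59) = 2.692; fraction as HOCl = 1/(1 + 2.692) = 0.2709.
Free chlorine required for 2.41 ppm HOCl: 2.41 / 0.2709 = 8.897 ppm.
FC to add: 8.897 − 0.5 = 8.397 mg/L as Cl₂.
Cl₂ equivalent: 8.397 mg/L × 859,195 L = 7214 g.
Product at 90.6% available Cl: 7214 / 0.906 = 7963 g.

7.96 kg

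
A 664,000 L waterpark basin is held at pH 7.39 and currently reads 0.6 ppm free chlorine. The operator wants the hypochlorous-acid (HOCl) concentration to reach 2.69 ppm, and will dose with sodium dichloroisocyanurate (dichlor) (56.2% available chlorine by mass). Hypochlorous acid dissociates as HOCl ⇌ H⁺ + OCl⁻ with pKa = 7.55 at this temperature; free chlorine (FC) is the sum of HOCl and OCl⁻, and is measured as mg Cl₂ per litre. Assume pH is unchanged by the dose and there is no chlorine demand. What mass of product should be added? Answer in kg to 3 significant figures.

[OCl⁻]/[HOCl] = 10^(pH − pKa) = 10^(7.39 − 7.55) = 0.6918; fraction as HOCl = 1/(1 + 0.6918) = 0.5911.
Free chlorine required for 2.69 ppm HOCl: 2.69 / 0.5911 = 4.551 ppm.
FC to add: 4.551 − 0.6 = 3.951 mg/L as Cl₂.
Cl₂ equivalent: 3.951 mg/L × 664,000 L = 2623 g.
Product at 56.2% available Cl: 2623 / 0.562 = 4668 g.

4.67 kg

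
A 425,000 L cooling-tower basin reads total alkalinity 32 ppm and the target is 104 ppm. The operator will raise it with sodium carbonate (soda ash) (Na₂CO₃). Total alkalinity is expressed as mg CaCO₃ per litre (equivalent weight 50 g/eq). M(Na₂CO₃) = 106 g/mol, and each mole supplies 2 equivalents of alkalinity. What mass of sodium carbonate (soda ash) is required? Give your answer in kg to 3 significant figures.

Alkalinity to add: (104 − 32) = 72 mg/L as CaCO₃ × 425,000 L = 30,600 g as CaCO₃.
Equivalents: 30,600 g ÷ 50 g/eq = 612 eq.
Each mole of Na₂CO₃ supplies 2 eq, so 612 / 2 = 306 mol.
Mass: 306 mol × 106 g/mol = 32,440 g.

32.4 kg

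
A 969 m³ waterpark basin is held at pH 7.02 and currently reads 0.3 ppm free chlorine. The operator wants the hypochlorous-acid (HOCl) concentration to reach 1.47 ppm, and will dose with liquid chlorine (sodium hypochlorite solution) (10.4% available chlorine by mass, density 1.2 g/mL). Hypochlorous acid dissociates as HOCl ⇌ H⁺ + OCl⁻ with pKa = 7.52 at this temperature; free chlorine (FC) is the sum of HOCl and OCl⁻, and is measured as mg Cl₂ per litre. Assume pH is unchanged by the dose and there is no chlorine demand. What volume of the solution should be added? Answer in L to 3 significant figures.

12.7 L

Volume: 969 m³ = 969,000 L.
[OCl⁻]/[HOCl] = 10^(pH − pKa) = 10^(7.02 − 7.52) = 0.3162; fraction as HOCl = 1/(1 + 0.3162) = 0.7597.
Free chlorine required for 1.47 ppm HOCl: 1.47 / 0.7597 = 1.935 ppm.
FC to add: 1.935 − 0.3 = 1.635 mg/L as Cl₂.
Cl₂ equivalent: 1.635 mg/L × 969,000 L = 1584 g.
Product at 10.4% available Cl: 1584 / 0.104 = 15,230 g.
Volume: 15,230 g ÷ 1.2 g/mL = 12,690 mL.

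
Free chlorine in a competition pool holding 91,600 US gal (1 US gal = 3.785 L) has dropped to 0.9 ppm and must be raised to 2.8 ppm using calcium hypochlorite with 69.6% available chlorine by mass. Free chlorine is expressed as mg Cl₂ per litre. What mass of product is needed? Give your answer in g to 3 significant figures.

Volume: 91,600 US gal × 3.785 L/gal = 346,706 L.
Chlorine deficit: 2.8 − 0.9 = 1.9 ppm = 1.9 mg/L as Cl₂.
Cl₂ equivalent needed: 1.9 mg/L × 346,706 L = 658,700 mg = 658.7 g.
Product at 69.6% available chlorine: 658.7 / 0.696 = 946.5 g.

946 g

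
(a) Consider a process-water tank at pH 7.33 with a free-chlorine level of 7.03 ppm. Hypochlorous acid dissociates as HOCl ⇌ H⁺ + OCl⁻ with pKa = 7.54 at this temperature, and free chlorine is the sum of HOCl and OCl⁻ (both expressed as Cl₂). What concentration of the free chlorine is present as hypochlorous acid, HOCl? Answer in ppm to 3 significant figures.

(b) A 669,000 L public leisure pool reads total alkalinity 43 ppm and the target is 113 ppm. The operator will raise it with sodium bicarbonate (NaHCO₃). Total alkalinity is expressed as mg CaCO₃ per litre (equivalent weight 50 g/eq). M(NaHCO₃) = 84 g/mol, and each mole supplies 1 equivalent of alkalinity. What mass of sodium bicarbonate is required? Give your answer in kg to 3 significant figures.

(a) [OCl⁻]/[HOCl] = 10^(pH − pKa) = 10^(7.33 − 7.54) = 10^-0.21 = 0.6166.
(a) Fraction as HOCl = 1 / (1 + 0.6166) = 0.6186.
(a) HOCl = 0.6186 × 7.03 ppm = 4.349 ppm.

(b) Alkalinity to add: (113 − 43) = 70 mg/L as CaCO₃ × 669,000 L = 46,830 g as CaCO₃.
(b) Equivalents: 46,830 g ÷ 50 g/eq = 936.6 eq.
(b) NaHCO₃ supplies 1 eq per mole → 936.6 mol.
(b) Mass: 936.6 mol × 84 g/mol = 78,670 g.

(a) 4.35 ppm; (b) 78.7 kg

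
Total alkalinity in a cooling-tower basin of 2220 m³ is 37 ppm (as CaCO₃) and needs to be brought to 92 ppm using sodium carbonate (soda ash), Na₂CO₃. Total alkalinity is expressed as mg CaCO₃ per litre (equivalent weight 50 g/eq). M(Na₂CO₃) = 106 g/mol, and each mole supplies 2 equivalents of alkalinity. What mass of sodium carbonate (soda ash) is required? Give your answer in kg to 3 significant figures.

Volume: 2220 m³ = 2,220,000 L.
Alkalinity to add: (92 − 37) = 55 mg/L as CaCO₃ × 2,220,000 L = 122,100 g as CaCO₃.
Equivalents: 122,100 g ÷ 50 g/eq = 2442 eq.
Each mole of Na₂CO₃ supplies 2 eq, so 2442 / 2 = 1221 mol.
Mass: 1221 mol × 106 g/mol = 129,400 g.

129 kg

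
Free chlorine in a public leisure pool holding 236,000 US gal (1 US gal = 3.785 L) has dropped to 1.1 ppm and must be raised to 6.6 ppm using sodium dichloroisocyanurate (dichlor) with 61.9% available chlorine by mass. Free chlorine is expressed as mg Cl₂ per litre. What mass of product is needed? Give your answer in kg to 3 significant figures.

7.94 kg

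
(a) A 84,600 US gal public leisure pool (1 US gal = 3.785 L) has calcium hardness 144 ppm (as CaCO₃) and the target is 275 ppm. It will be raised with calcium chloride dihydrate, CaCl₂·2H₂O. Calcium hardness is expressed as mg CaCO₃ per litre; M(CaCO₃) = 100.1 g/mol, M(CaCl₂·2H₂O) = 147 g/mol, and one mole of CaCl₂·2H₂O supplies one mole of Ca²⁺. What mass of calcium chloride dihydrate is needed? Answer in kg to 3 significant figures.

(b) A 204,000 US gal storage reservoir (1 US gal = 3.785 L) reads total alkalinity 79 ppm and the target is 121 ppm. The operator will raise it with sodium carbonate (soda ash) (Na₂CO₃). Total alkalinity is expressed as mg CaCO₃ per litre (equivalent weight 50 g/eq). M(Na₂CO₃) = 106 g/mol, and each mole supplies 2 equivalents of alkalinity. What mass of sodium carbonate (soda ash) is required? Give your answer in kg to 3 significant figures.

(a) 61.6 kg; (b) 34.4 kg

(a) Volume: 84,600 US gal × 3.785 L/gal = 320,211 L.
(a) Hardness to add: (275 − 144) = 131 mg/L as CaCO₃ × 320,211 L = 41,950 g as CaCO₃.
(a) Moles of Ca²⁺ (1 mol Ca²⁺ ≡ 1 mol CaCO₃): 41,950 / 100.1 g/mol = 419.1 mol.
(a) Mass of CaCl₂·2H₂O: 419.1 × 147 = 61,600 g.

(b) Volume: 204,000 US gal × 3.785 L/gal = 772,140 L.
(b) Alkalinity to add: (121 − 79) = 42 mg/L as CaCO₃ × 772,140 L = 32,430 g as CaCO₃.
(b) Equivalents: 32,430 g ÷ 50 g/eq = 648.6 eq.
(b) Each mole of Na₂CO₃ supplies 2 eq, so 648.6 / 2 = 324.3 mol.
(b) Mass: 324.3 mol × 106 g/mol = 34,380 g.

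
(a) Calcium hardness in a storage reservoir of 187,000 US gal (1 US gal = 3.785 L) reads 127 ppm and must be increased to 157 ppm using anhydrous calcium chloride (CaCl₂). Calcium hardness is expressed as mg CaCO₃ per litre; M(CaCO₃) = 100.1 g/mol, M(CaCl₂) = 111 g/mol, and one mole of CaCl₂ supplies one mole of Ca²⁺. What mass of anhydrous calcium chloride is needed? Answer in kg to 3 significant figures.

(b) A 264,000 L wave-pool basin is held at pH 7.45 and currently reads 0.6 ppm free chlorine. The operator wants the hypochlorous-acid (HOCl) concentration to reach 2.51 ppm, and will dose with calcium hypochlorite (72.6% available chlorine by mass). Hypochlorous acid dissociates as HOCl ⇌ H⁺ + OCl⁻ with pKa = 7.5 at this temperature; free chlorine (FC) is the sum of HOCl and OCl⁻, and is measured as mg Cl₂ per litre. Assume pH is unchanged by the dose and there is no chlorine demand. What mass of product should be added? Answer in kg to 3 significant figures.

(a) 23.5 kg; (b) 1.51 kg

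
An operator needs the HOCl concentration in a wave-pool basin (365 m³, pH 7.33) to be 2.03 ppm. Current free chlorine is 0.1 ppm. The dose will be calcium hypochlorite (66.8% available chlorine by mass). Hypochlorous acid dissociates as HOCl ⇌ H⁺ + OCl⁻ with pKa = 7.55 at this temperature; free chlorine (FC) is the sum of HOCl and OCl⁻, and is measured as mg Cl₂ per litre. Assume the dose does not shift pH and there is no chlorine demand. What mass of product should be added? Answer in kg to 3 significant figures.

Volume: 365 m³ = 365,000 L.
[OCl⁻]/[HOCl] = 10^(pH − pKa) = 10^(7.33 − 7.55) = 0.6026; fraction as HOCl = 1/(1 + 0.6026) = 0.624.
Free chlorine required for 2.03 ppm HOCl: 2.03 / 0.624 = 3.253 ppm.
FC to add: 3.253 − 0.1 = 3.153 mg/L as Cl₂.
Cl₂ equivalent: 3.153 mg/L × 365,000 L = 1151 g.
Product at 66.8% available Cl: 1151 / 0.668 = 1723 g.

1.72 kg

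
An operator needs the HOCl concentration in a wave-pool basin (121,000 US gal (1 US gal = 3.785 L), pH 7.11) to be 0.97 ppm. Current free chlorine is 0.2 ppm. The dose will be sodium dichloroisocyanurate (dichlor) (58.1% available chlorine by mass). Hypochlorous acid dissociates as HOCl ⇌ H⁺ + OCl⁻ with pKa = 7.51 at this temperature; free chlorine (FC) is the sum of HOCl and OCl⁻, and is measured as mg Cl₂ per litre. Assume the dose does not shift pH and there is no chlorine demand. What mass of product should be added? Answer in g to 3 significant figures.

Volume: 121,000 US gal × 3.785 L/gal = 457,985 L.
[OCl⁻]/[HOCl] = 10^(pH − pKa) = 10^(7.11 − 7.51) = 0.3981; fraction as HOCl = 1/(1 + 0.3981) = 0.7153.
Free chlorine required for 0.97 ppm HOCl: 0.97 / 0.7153 = 1.356 ppm.
FC to add: 1.356 − 0.2 = 1.156 mg/L as Cl₂.
Cl₂ equivalent: 1.156 mg/L × 457,985 L = 529.5 g.
Product at 58.1% available Cl: 529.5 / 0.581 = 911.4 g.

911 g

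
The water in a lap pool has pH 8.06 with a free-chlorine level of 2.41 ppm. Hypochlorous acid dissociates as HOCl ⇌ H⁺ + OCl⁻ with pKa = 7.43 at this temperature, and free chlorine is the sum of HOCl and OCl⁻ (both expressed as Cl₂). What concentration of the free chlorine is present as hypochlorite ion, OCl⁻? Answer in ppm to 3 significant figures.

[OCl⁻]/[HOCl] = 10^(pH − pKa) = 10^(8.06 − 7.43) = 10^0.63 = 4.266.
Fraction as HOCl = 1 / (1 + 4.266) = 0.1899.
OCl⁻ = (1 − 0.1899) × 2.41 ppm = 1.952 ppm.

1.95 ppm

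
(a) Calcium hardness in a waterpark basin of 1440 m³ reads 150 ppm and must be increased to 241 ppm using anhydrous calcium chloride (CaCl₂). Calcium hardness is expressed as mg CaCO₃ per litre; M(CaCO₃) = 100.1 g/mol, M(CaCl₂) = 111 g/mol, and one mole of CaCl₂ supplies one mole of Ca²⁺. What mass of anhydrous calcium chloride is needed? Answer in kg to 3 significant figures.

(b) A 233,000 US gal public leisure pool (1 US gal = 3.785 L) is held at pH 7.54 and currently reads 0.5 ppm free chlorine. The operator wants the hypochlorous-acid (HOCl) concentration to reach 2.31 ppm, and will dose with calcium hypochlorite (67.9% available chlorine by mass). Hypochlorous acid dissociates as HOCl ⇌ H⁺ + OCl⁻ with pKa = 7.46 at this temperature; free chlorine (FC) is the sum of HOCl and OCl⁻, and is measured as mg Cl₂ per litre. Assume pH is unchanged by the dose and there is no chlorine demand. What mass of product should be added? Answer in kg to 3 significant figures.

(a) Volume: 1440 m³ = 1,440,000 L.
(a) Hardness to add: (241 − 150) = 91 mg/L as CaCO₃ × 1,440,000 L = 131,000 g as CaCO₃.
(a) Moles of Ca²⁺ (1 mol Ca²⁺ ≡ 1 mol CaCO₃): 131,000 / 100.1 g/mol = 1309 mol.
(a) Mass of CaCl₂: 1309 × 111 = 145,300 g.

(b) Volume: 233,000 US gal × 3.785 L/gal = 881,905 L.
(b) [OCl⁻]/[HOCl] = 10^(pH − pKa) = 10^(7.54 − 7.46) = 1.202; fraction as HOCl = 1/(1 + 1.202) = 0.4541.
(b) Free chlorine required for 2.31 ppm HOCl: 2.31 / 0.4541 = 5.087 ppm.
(b) FC to add: 5.087 − 0.5 = 4.587 mg/L as Cl₂.
(b) Cl₂ equivalent: 4.587 mg/L × 881,905 L = 4046 g.
(b) Product at 67.9% available Cl: 4046 / 0.679 = 5958 g.

(a) 145 kg; (b) 5.96 kg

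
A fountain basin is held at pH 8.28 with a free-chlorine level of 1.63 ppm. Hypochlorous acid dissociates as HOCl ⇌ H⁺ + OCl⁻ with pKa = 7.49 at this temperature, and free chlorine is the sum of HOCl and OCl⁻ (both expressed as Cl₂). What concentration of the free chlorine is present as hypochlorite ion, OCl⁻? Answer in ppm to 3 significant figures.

1.40 ppm

[OCl⁻]/[HOCl] = 10^(pH − pKa) = 10^(8.28 − 7.49) = 10^0.79 = 6.166.
Fraction as HOCl = 1 / (1 + 6.166) = 0.1395.
OCl⁻ = (1 − 0.1395) × 1.63 ppm = 1.403 ppm.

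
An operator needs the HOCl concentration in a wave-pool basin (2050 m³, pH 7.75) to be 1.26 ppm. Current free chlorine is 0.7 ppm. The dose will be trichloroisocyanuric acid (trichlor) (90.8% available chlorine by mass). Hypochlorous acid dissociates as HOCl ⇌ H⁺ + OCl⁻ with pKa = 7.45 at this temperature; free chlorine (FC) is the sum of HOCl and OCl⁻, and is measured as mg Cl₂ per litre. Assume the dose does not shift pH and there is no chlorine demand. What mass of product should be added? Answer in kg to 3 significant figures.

6.94 kg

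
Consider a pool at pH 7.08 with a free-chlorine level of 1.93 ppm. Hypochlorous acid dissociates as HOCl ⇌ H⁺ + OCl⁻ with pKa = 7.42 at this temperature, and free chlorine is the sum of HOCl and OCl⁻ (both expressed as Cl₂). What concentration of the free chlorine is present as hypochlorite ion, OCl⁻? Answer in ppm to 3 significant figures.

[OCl⁻]/[HOCl] = 10^(pH − pKa) = 10^(7.08 − 7.42) = 10^-0.34 = 0.4571.
Fraction as HOCl = 1 / (1 + 0.4571) = 0.6863.
OCl⁻ = (1 − 0.6863) × 1.93 ppm = 0.6054 ppm.

0.605 ppm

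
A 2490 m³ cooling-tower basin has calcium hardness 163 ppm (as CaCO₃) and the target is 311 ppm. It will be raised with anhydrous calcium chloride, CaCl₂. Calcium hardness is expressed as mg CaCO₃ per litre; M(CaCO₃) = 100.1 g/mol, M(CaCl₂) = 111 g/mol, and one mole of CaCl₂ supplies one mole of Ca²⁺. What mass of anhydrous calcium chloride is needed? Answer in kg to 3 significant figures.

409 kg

Volume: 2490 m³ = 2,490,000 L.
Hardness to add: (311 − 163) = 148 mg/L as CaCO₃ × 2,490,000 L = 368,500 g as CaCO₃.
Moles of Ca²⁺ (1 mol Ca²⁺ ≡ 1 mol CaCO₃): 368,500 / 100.1 g/mol = 3682 mol.
Mass of CaCl₂: 3682 × 111 = 408,600 g.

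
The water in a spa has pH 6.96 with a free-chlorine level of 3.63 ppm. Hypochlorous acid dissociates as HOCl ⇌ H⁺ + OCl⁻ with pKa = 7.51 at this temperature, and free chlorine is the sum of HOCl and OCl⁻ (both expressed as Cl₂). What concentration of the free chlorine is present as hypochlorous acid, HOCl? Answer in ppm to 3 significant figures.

[OCl⁻]/[HOCl] = 10^(pH − pKa) = 10^(6.96 − 7.51) = 10^-0.55 = 0.2818.
Fraction as HOCl = 1 / (1 + 0.2818) = 0.7801.
HOCl = 0.7801 × 3.63 ppm = 2.832 ppm.

2.83 ppm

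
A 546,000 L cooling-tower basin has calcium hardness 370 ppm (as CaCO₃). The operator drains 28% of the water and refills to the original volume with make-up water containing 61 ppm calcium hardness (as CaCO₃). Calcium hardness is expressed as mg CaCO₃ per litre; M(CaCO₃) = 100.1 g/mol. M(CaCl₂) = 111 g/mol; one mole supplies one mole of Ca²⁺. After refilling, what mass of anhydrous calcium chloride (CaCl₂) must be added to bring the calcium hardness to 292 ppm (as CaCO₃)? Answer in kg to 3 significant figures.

5.16 kg

After draining 28% and refilling: 370 × 0.72 + 61 × 0.28 = 283.48 ppm.
Deficit to target: 292 − 283.48 = 8.52 mg/L.
As CaCO₃: 8.52 mg/L × 546,000 L = 4652 g; ÷ 100.1 = 46.47 mol Ca²⁺.
Mass: 46.47 × 111 = 5158 g.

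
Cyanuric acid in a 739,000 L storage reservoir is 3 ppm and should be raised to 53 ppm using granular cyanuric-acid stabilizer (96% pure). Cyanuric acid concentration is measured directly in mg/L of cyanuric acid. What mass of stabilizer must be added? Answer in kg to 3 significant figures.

38.5 kg

CYA to add: (53 − 3) = 50 mg/L × 739,000 L = 36,950 g cyanuric acid.
At 96% purity: 36,950 / 0.96 = 38,490 g product.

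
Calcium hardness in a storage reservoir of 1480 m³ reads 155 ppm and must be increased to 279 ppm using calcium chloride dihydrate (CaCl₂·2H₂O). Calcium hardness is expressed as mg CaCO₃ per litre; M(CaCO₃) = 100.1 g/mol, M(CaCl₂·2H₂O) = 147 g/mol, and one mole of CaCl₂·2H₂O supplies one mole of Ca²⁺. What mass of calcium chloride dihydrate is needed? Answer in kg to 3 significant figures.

270 kg

Volume: 1480 m³ = 1,480,000 L.
Hardness to add: (279 − 155) = 124 mg/L as CaCO₃ × 1,480,000 L = 183,500 g as CaCO₃.
Moles of Ca²⁺ (1 mol Ca²⁺ ≡ 1 mol CaCO₃): 183,500 / 100.1 g/mol = 1833 mol.
Mass of CaCl₂·2H₂O: 1833 × 147 = 269,500 g.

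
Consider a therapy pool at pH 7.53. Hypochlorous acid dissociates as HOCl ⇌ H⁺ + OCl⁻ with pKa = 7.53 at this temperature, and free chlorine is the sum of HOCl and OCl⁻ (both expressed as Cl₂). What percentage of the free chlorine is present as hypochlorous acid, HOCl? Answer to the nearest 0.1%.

50.0%

[OCl⁻]/[HOCl] = 10^(pH − pKa) = 10^(7.53 − 7.53) = 10^0.00 = 1.
Fraction as HOCl = 1 / (1 + 1) = 0.5.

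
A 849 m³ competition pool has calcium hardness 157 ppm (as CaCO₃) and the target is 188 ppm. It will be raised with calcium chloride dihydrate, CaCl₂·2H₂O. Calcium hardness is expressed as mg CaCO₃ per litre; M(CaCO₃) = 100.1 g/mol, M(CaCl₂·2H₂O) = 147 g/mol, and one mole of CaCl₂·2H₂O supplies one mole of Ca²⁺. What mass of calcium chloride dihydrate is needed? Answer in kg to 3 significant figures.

Volume: 849 m³ = 849,000 L.
Hardness to add: (188 − 157) = 31 mg/L as CaCO₃ × 849,000 L = 26,320 g as CaCO₃.
Moles of Ca²⁺ (1 mol Ca²⁺ ≡ 1 mol CaCO₃): 26,320 / 100.1 g/mol = 262.9 mol.
Mass of CaCl₂·2H₂O: 262.9 × 147 = 38,650 g.

38.7 kg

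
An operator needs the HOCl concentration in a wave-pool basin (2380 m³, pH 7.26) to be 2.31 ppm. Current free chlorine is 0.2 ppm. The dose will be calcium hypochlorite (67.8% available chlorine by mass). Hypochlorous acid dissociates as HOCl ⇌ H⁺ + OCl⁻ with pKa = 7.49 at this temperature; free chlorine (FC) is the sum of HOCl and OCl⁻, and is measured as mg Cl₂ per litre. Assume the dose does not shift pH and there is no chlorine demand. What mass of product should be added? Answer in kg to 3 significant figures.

Volume: 2380 m³ = 2,380,000 L.
[OCl⁻]/[HOCl] = 10^(pH − pKa) = 10^(7.26 − 7.49) = 0.5888; fraction as HOCl = 1/(1 + 0.5888) = 0.6294.
Free chlorine required for 2.31 ppm HOCl: 2.31 / 0.6294 = 3.67 ppm.
FC to add: 3.67 − 0.2 = 3.47 mg/L as Cl₂.
Cl₂ equivalent: 3.47 mg/L × 2,380,000 L = 8259 g.
Product at 67.8% available Cl: 8259 / 0.678 = 12,180 g.

12.2 kg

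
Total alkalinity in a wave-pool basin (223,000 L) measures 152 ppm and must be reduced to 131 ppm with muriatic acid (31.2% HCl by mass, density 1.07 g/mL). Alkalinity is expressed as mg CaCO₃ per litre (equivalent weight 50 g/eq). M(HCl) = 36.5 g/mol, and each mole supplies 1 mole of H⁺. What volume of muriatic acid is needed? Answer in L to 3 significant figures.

10.2 L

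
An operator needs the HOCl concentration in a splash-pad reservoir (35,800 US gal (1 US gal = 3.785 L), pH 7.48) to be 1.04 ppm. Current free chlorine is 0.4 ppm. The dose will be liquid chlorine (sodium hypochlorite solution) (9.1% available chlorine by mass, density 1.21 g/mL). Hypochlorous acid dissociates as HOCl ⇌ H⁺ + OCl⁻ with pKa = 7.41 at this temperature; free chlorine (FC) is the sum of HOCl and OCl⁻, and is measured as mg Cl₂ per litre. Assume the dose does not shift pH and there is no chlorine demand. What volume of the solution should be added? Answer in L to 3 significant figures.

2.29 L

Volume: 35,800 US gal × 3.785 L/gal = 135,503 L.
[OCl⁻]/[HOCl] = 10^(pH − pKa) = 10^(7.48 − 7.41) = 1.175; fraction as HOCl = 1/(1 + 1.175) = 0.4598.
Free chlorine required for 1.04 ppm HOCl: 1.04 / 0.4598 = 2.262 ppm.
FC to add: 2.262 − 0.4 = 1.862 mg/L as Cl₂.
Cl₂ equivalent: 1.862 mg/L × 135,503 L = 252.3 g.
Product at 9.1% available Cl: 252.3 / 0.091 = 2772 g.
Volume: 2772 g ÷ 1.21 g/mL = 2291 mL.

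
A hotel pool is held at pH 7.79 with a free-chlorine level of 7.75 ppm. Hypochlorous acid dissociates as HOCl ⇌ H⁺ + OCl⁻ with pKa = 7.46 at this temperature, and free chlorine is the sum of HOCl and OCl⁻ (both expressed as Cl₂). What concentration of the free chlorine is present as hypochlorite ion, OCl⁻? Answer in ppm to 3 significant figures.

5.28 ppm

[OCl⁻]/[HOCl] = 10^(pH − pKa) = 10^(7.79 − 7.46) = 10^0.33 = 2.138.
Fraction as HOCl = 1 / (1 + 2.138) = 0.3187.
OCl⁻ = (1 − 0.3187) × 7.75 ppm = 5.28 ppm.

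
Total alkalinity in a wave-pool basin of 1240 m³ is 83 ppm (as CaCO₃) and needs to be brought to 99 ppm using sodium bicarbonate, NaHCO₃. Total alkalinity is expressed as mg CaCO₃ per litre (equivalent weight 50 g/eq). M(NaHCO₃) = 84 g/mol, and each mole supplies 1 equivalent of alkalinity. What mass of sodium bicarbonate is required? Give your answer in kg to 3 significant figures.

Volume: 1240 m³ = 1,240,000 L.
Alkalinity to add: (99 − 83) = 16 mg/L as CaCO₃ × 1,240,000 L = 19,840 g as CaCO₃.
Equivalents: 19,840 g ÷ 50 g/eq = 396.8 eq.
NaHCO₃ supplies 1 eq per mole → 396.8 mol.
Mass: 396.8 mol × 84 g/mol = 33,330 g.

33.3 kg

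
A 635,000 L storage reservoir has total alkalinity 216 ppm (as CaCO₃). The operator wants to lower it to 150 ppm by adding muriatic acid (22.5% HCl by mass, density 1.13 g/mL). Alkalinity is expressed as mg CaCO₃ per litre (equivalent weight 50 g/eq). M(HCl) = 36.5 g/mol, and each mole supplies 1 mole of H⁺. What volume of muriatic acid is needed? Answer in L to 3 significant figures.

Alkalinity to neutralize: (216 − 150) = 66 mg/L as CaCO₃ × 635,000 L = 41,910 g as CaCO₃.
Equivalents of H⁺ required: 41,910 ÷ 50 g/eq = 838.2 eq = 838.2 mol HCl.
Mass of HCl: 838.2 × 36.5 = 30,590 g.
Mass of 22.5% solution: 30,590 / 0.225 = 136,000 g.
Volume: 136,000 g ÷ 1.13 g/mL = 120,300 mL.

120 L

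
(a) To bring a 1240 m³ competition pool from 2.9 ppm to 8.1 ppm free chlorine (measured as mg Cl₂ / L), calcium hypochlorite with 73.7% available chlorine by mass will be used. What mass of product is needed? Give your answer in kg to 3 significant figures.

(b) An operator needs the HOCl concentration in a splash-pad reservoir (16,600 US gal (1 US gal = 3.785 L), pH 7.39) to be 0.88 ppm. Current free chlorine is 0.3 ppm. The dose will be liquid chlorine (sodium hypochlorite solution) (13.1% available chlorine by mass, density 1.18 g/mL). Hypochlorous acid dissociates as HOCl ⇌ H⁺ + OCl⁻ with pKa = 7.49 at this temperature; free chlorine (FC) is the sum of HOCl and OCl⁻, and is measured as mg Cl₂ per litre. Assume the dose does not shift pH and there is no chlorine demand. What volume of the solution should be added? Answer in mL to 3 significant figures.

(a) Volume: 1240 m³ = 1,240,000 L.
(a) Chlorine deficit: 8.1 − 2.9 = 5.2 ppm = 5.2 mg/L as Cl₂.
(a) Cl₂ equivalent needed: 5.2 mg/L × 1,240,000 L = 6,448,000 mg = 6448 g.
(a) Product at 73.7% available chlorine: 6448 / 0.737 = 8749 g.

(b) Volume: 16,600 US gal × 3.785 L/gal = 62,831 L.
(b) [OCl⁻]/[HOCl] = 10^(pH − pKa) = 10^(7.39 − 7.49) = 0.7943; fraction as HOCl = 1/(1 + 0.7943) = 0.5573.
(b) Free chlorine required for 0.88 ppm HOCl: 0.88 / 0.5573 = 1.579 ppm.
(b) FC to add: 1.579 − 0.3 = 1.279 mg/L as Cl₂.
(b) Cl₂ equivalent: 1.279 mg/L × 62,831 L = 80.36 g.
(b) Product at 13.1% available Cl: 80.36 / 0.131 = 613.4 g.
(b) Volume: 613.4 g ÷ 1.18 g/mL = 519.9 mL.

(a) 8.75 kg; (b) 520 mL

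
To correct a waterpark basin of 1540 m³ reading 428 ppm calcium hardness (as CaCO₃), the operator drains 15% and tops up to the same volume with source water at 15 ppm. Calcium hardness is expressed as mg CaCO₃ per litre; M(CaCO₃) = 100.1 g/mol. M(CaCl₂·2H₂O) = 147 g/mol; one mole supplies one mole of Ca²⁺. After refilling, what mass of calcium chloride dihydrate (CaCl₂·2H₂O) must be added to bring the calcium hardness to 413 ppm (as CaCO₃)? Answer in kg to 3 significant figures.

106 kg

Volume: 1540 m³ = 1,540,000 L.
After draining 15% and refilling: 428 × 0.85 + 15 × 0.15 = 366.05 ppm.
Deficit to target: 413 − 366.05 = 46.95 mg/L.
As CaCO₃: 46.95 mg/L × 1,540,000 L = 72,300 g; ÷ 100.1 = 722.3 mol Ca²⁺.
Mass: 722.3 × 147 = 106,200 g.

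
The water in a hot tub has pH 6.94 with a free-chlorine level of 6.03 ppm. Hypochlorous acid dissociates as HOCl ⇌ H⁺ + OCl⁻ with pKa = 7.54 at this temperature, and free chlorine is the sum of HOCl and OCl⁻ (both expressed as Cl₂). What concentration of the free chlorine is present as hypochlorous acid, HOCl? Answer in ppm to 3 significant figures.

[OCl⁻]/[HOCl] = 10^(pH − pKa) = 10^(6.94 − 7.54) = 10^-0.60 = 0.2512.
Fraction as HOCl = 1 / (1 + 0.2512) = 0.7992.
HOCl = 0.7992 × 6.03 ppm = 4.819 ppm.

4.82 ppm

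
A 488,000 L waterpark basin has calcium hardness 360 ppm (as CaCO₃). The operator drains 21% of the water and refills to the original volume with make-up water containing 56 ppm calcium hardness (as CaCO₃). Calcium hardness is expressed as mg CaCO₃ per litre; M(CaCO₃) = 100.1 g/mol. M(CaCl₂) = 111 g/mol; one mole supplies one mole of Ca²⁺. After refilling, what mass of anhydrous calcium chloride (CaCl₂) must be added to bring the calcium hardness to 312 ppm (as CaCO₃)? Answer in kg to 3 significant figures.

8.57 kg

After draining 21% and refilling: 360 × 0.79 + 56 × 0.21 = 296.16 ppm.
Deficit to target: 312 − 296.16 = 15.84 mg/L.
As CaCO₃: 15.84 mg/L × 488,000 L = 7730 g; ÷ 100.1 = 77.22 mol Ca²⁺.
Mass: 77.22 × 111 = 8572 g.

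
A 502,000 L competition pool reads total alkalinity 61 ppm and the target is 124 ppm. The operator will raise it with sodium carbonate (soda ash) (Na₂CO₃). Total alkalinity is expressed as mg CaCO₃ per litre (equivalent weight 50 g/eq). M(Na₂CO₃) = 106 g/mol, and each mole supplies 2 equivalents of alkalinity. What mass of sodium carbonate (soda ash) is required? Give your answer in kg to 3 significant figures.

33.5 kg

Alkalinity to add: (124 − 61) = 63 mg/L as CaCO₃ × 502,000 L = 31,630 g as CaCO₃.
Equivalents: 31,630 g ÷ 50 g/eq = 632.5 eq.
Each mole of Na₂CO₃ supplies 2 eq, so 632.5 / 2 = 316.3 mol.
Mass: 316.3 mol × 106 g/mol = 33,520 g.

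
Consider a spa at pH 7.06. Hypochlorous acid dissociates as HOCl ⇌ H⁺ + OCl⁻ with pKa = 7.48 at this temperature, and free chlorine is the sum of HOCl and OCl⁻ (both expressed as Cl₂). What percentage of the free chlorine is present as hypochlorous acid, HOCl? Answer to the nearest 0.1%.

[OCl⁻]/[HOCl] = 10^(pH − pKa) = 10^(7.06 − 7.48) = 10^-0.42 = 0.3802.
Fraction as HOCl = 1 / (1 + 0.3802) = 0.7245.

72.5%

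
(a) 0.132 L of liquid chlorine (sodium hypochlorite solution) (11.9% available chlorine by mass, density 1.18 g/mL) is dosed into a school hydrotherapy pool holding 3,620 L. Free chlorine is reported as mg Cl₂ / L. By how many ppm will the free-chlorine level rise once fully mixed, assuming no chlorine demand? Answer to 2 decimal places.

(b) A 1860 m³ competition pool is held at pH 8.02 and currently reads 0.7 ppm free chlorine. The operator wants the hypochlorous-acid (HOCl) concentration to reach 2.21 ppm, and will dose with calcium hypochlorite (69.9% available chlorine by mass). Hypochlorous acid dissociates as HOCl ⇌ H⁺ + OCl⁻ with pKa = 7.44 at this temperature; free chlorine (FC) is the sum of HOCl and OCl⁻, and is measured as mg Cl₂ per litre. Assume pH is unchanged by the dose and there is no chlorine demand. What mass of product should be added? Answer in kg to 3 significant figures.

(a) 5.12 ppm; (b) 26.4 kg

(a) Mass of solution: 0.132 L × 1000 mL/L × 1.18 g/mL = 155.8 g.
(a) Available chlorine delivered: 155.8 g × 0.119 = 18.54 g as Cl₂.
(a) Concentration rise: 18.54 g / 3,620 L = 5.12 mg/L = 5.12 ppm.

(b) Volume: 1860 m³ = 1,860,000 L.
(b) [OCl⁻]/[HOCl] = 10^(pH − pKa) = 10^(8.02 − 7.44) = 3.802; fraction as HOCl = 1/(1 + 3.802) = 0.2083.
(b) Free chlorine required for 2.21 ppm HOCl: 2.21 / 0.2083 = 10.61 ppm.
(b) FC to add: 10.61 − 0.7 = 9.912 mg/L as Cl₂.
(b) Cl₂ equivalent: 9.912 mg/L × 1,860,000 L = 18,440 g.
(b) Product at 69.9% available Cl: 18,440 / 0.699 = 26,380 g.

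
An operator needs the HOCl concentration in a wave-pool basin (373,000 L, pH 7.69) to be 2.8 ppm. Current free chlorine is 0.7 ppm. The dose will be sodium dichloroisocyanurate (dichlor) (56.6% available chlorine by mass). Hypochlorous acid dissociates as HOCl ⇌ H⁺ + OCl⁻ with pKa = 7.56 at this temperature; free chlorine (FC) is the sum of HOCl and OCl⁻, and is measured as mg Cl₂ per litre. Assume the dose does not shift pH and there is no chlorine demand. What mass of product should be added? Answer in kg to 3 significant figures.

3.87 kg

[OCl⁻]/[HOCl] = 10^(pH − pKa) = 10^(7.69 − 7.56) = 1.349; fraction as HOCl = 1/(1 + 1.349) = 0.4257.
Free chlorine required for 2.8 ppm HOCl: 2.8 / 0.4257 = 6.577 ppm.
FC to add: 6.577 − 0.7 = 5.877 mg/L as Cl₂.
Cl₂ equivalent: 5.877 mg/L × 373,000 L = 2192 g.
Product at 56.6% available Cl: 2192 / 0.566 = 3873 g.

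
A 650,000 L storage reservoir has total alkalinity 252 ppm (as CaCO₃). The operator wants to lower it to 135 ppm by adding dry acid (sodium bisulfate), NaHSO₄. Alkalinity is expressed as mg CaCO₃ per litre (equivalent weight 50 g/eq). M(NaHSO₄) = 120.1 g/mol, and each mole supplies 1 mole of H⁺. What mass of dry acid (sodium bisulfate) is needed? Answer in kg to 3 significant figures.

Alkalinity to neutralize: (252 − 135) = 117 mg/L as CaCO₃ × 650,000 L = 76,050 g as CaCO₃.
Equivalents of H⁺ required: 76,050 ÷ 50 g/eq = 1521 eq = 1521 mol NaHSO₄.
Mass of NaHSO₄: 1521 × 120.1 = 182,700 g.

183 kg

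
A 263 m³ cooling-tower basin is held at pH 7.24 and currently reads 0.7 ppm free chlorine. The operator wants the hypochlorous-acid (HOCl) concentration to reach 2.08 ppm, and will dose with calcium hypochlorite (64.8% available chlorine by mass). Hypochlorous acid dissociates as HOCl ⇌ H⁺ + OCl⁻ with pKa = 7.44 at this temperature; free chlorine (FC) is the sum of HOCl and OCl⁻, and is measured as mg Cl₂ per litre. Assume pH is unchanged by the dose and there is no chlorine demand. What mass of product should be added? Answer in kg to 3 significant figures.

1.09 kg

Volume: 263 m³ = 263,000 L.
[OCl⁻]/[HOCl] = 10^(pH − pKa) = 10^(7.24 − 7.44) = 0.631; fraction as HOCl = 1/(1 + 0.631) = 0.6131.
Free chlorine required for 2.08 ppm HOCl: 2.08 / 0.6131 = 3.392 ppm.
FC to add: 3.392 − 0.7 = 2.692 mg/L as Cl₂.
Cl₂ equivalent: 2.692 mg/L × 263,000 L = 708.1 g.
Product at 64.8% available Cl: 708.1 / 0.648 = 1093 g.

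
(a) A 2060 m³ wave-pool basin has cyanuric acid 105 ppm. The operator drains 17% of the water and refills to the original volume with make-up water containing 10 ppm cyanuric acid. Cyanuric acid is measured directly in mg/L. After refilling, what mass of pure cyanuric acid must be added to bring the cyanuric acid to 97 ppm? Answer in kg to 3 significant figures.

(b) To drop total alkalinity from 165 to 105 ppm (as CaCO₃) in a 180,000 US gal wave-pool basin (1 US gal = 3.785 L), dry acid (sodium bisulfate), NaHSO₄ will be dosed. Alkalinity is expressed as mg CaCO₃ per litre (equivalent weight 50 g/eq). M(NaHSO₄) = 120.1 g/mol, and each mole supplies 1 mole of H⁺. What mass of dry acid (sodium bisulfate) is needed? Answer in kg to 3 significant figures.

(a) 16.8 kg; (b) 98.2 kg

(a) Volume: 2060 m³ = 2,060,000 L.
(a) After draining 17% and refilling: 105 × 0.83 + 10 × 0.17 = 88.85 ppm.
(a) Deficit to target: 97 − 88.85 = 8.15 mg/L.
(a) Mass: 8.15 mg/L × 2,060,000 L = 16,790 g cyanuric acid.

(b) Volume: 180,000 US gal × 3.785 L/gal = 681,300 L.
(b) Alkalinity to neutralize: (165 − 105) = 60 mg/L as CaCO₃ × 681,300 L = 40,880 g as CaCO₃.
(b) Equivalents of H⁺ required: 40,880 ÷ 50 g/eq = 817.6 eq = 817.6 mol NaHSO₄.
(b) Mass of NaHSO₄: 817.6 × 120.1 = 98,190 g.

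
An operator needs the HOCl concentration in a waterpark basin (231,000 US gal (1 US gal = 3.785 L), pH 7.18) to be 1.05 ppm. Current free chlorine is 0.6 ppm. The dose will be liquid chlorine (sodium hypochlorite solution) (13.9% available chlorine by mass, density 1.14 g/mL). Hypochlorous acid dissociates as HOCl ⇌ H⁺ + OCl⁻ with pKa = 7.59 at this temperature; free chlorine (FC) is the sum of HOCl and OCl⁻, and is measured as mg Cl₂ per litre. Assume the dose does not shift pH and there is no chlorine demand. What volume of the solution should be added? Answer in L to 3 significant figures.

Volume: 231,000 US gal × 3.785 L/gal = 874,335 L.
[OCl⁻]/[HOCl] = 10^(pH − pKa) = 10^(7.18 − 7.59) = 0.389; fraction as HOCl = 1/(1 + 0.389) = 0.7199.
Free chlorine required for 1.05 ppm HOCl: 1.05 / 0.7199 = 1.458 ppm.
FC to add: 1.458 − 0.6 = 0.8585 mg/L as Cl₂.
Cl₂ equivalent: 0.8585 mg/L × 874,335 L = 750.6 g.
Product at 13.9% available Cl: 750.6 / 0.139 = 5400 g.
Volume: 5400 g ÷ 1.14 g/mL = 4737 mL.

4.74 L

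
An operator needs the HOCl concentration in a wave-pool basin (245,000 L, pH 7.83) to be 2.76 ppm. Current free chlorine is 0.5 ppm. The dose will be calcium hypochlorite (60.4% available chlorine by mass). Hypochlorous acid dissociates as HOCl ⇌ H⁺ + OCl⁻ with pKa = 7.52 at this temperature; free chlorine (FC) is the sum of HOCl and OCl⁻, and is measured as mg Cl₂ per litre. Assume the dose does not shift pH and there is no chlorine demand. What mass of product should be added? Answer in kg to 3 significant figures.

3.20 kg

[OCl⁻]/[HOCl] = 10^(pH − pKa) = 10^(7.83 − 7.52) = 2.042; fraction as HOCl = 1/(1 + 2.042) = 0.3288.
Free chlorine required for 2.76 ppm HOCl: 2.76 / 0.3288 = 8.395 ppm.
FC to add: 8.395 − 0.5 = 7.895 mg/L as Cl₂.
Cl₂ equivalent: 7.895 mg/L × 245,000 L = 1934 g.
Product at 60.4% available Cl: 1934 / 0.604 = 3203 g.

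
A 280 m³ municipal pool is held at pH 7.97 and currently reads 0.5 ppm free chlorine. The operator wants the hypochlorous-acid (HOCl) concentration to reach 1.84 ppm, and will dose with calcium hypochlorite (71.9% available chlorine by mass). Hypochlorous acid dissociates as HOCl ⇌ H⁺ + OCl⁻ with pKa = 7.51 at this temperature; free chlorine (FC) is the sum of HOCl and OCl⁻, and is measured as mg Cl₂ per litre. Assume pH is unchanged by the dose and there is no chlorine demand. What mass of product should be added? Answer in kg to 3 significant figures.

Volume: 280 m³ = 280,000 L.
[OCl⁻]/[HOCl] = 10^(pH − pKa) = 10^(7.97 − 7.51) = 2.884; fraction as HOCl = 1/(1 + 2.884) = 0.2575.
Free chlorine required for 1.84 ppm HOCl: 1.84 / 0.2575 = 7.147 ppm.
FC to add: 7.147 − 0.5 = 6.647 mg/L as Cl₂.
Cl₂ equivalent: 6.647 mg/L × 280,000 L = 1861 g.
Product at 71.9% available Cl: 1861 / 0.719 = 2588 g.

2.59 kg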